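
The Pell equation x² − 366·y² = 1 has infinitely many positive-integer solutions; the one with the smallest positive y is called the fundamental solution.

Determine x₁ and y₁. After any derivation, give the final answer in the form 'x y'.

907925 47458

√366 → a₀=19, period (7,1,1,1,2,12,2,1,1,1,7,38); ℓ=12 even so k=11
step 0: (19, 1)  from 19·(1,0) + (0,1)
step 1: (134, 7)  from 7·(19,1) + (1,0)
step 2: (153, 8)  from 1·(134,7) + (19,1)
…
step 5: (1167, 61)  from 2·(440,23) + (287,15)
…
step 7: (30055, 1571)  from 2·(14444,755) + (1167,61)
…
step 10: (119053, 6223)  from 1·(74554,3897) + (44499,2326)
step 11: (907925, 47458)  from 7·(119053,6223) + (74554,3897)
fundamental: x₁=907925, y₁=47458  (since 824327805625 − 366·2252261764 = 1)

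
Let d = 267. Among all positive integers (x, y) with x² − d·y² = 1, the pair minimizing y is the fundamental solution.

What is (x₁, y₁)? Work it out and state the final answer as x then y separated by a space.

√267 = [16; 2,1,15,1,2,32, …], period ℓ=6 (even) → k=5
k=0  a_k=16  p_k/q_k = 16/1
k=1  a_k=2  p_k/q_k = 33/2
k=2  a_k=1  p_k/q_k = 49/3
…
k=4  a_k=1  p_k/q_k = 817/50
k=5  a_k=2  p_k/q_k = 2402/147
(x₁, y₁) = (2402, 147);  2402² − 267·147² = 1 ✓

2402 147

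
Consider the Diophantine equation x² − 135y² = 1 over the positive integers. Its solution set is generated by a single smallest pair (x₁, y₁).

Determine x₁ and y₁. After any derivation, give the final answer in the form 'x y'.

√135 → a₀=11, period (1,1,1,1,1,1,1,22); ℓ=8 even so k=7
a_0=11:  p_0=11·1+0=11,  q_0=11·0+1=1
…
a_2=1:  p_2=1·12+11=23,  q_2=1·1+1=2
…
a_4=1:  p_4=1·35+23=58,  q_4=1·3+2=5
…
a_6=1:  p_6=1·93+58=151,  q_6=1·8+5=13
a_7=1:  p_7=1·151+93=244,  q_7=1·13+8=21
→ (244, 21).  Check: 244²=59536, 135·21²=59535, difference 1.

244 21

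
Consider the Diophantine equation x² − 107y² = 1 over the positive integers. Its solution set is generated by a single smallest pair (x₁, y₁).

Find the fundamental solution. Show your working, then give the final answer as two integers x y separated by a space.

962 93

√107 → a₀=10, period (2,1,9,1,2,20); ℓ=6 even so k=5
step 0: (10, 1)  from 10·(1,0) + (0,1)
step 1: (21, 2)  from 2·(10,1) + (1,0)
…
step 4: (331, 32)  from 1·(300,29) + (31,3)
step 5: (962, 93)  from 2·(331,32) + (300,29)
(x₁, y₁) = (962, 93);  962² − 107·93² = 1 ✓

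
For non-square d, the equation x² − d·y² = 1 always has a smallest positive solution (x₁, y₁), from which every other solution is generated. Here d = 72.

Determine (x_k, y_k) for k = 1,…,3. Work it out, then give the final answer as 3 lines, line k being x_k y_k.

17 2
577 68
19601 2310

d=72: √d = [8; 2,16] (ℓ=2, even), read p_1/q_1
k=0  a_k=8  p_k/q_k = 8/1
k=1  a_k=2  p_k/q_k = 17/2
fundamental: x₁=17, y₁=2  (since 289 − 72·4 = 1)
n=2: (17,2)∘(17,2) = (17·17+72·2·2, 17·2+2·17) = (577,68)
n=3: (577,68)∘(17,2) = (17·577+72·2·68, 17·68+2·577) = (19601,2310)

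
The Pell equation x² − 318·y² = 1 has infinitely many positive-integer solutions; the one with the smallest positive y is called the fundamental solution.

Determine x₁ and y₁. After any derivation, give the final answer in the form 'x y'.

107 6

√318 = [17; 1,4,1,34, …], period ℓ=4 (even) → k=3
a_0=17:  p_0=17·1+0=17,  q_0=17·0+1=1
a_1=1:  p_1=1·17+1=18,  q_1=1·1+0=1
a_2=4:  p_2=4·18+17=89,  q_2=4·1+1=5
a_3=1:  p_3=1·89+18=107,  q_3=1·5+1=6
(x₁, y₁) = (107, 6);  107² − 318·6² = 1 ✓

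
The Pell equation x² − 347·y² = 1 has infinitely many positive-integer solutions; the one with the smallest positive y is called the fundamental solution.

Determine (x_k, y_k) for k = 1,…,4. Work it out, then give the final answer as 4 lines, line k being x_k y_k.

641602 34443
823306252807 44197395372
1056469876826312026 56714274530897445
1355666371822207590758497 72775983935101527618408

√347 → a₀=18, period (1,1,1,2,4,…,1,1,36); ℓ=14 even so k=13
k=0  a_k=18  p_k/q_k = 18/1
k=1  a_k=1  p_k/q_k = 19/1
k=2  a_k=1  p_k/q_k = 37/2
k=3  a_k=1  p_k/q_k = 56/3
…
k=5  a_k=4  p_k/q_k = 652/35
…
k=9  a_k=4  p_k/q_k = 74549/4002
…
k=11  a_k=1  p_k/q_k = 238717/12815
k=12  a_k=1  p_k/q_k = 402885/21628
k=13  a_k=1  p_k/q_k = 641602/34443
(x₁, y₁) = (641602, 34443);  641602² − 347·34443² = 1 ✓
n=2: (641602,34443)∘(641602,34443) = (641602·641602+347·34443·34443, 641602·34443+34443·641602) = (823306252807,44197395372)
n=3: (823306252807,44197395372)∘(641602,34443) = (641602·823306252807+347·34443·44197395372, 641602·44197395372+34443·823306252807) = (1056469876826312026,56714274530897445)
n=4: (1056469876826312026,56714274530897445)∘(641602,34443) = (641602·1056469876826312026+347·34443·56714274530897445, 641602·56714274530897445+34443·1056469876826312026) = (1355666371822207590758497,72775983935101527618408)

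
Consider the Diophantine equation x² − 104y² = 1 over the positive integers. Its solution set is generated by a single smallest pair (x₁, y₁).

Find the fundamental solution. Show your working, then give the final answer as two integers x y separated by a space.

d=104: √d = [10; 5,20] (ℓ=2, even), read p_1/q_1
k=0  a_k=10  p_k/q_k = 10/1
k=1  a_k=5  p_k/q_k = 51/5
→ (51, 5).  Check: 51²=2601, 104·5²=2600, difference 1.

51 5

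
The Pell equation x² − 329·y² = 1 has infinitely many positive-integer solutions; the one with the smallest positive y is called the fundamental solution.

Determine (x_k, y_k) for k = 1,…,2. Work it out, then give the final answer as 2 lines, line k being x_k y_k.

2376415 131016
11294696504449 622696775280

[18; 7,4,2,1,1,4,1,1,2,4,7,36] for √329; ℓ=12 ⇒ convergent index 11
step 0: (18, 1)  from 18·(1,0) + (0,1)
step 1: (127, 7)  from 7·(18,1) + (1,0)
…
step 3: (1179, 65)  from 2·(526,29) + (127,7)
step 4: (1705, 94)  from 1·(1179,65) + (526,29)
step 5: (2884, 159)  from 1·(1705,94) + (1179,65)
step 6: (13241, 730)  from 4·(2884,159) + (1705,94)
step 7: (16125, 889)  from 1·(13241,730) + (2884,159)
step 8: (29366, 1619)  from 1·(16125,889) + (13241,730)
step 9: (74857, 4127)  from 2·(29366,1619) + (16125,889)
step 10: (328794, 18127)  from 4·(74857,4127) + (29366,1619)
step 11: (2376415, 131016)  from 7·(328794,18127) + (74857,4127)
(x₁, y₁) = (2376415, 131016);  2376415² − 329·131016² = 1 ✓
(2376415+131016√329)^2 = 11294696504449 + 622696775280√329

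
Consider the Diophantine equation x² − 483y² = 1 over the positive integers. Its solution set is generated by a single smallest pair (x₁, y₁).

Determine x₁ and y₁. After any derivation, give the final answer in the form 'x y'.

22 1

[21; 1,42] for √483; ℓ=2 ⇒ convergent index 1
step 0: (21, 1)  from 21·(1,0) + (0,1)
step 1: (22, 1)  from 1·(21,1) + (1,0)
fundamental: x₁=22, y₁=1  (since 484 − 483·1 = 1)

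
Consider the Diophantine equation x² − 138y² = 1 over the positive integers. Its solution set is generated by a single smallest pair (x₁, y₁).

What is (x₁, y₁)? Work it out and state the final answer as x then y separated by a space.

47 4

d=138: √d = [11; 1,2,1,22] (ℓ=4, even), read p_3/q_3
a_0=11:  p_0=11·1+0=11,  q_0=11·0+1=1
a_1=1:  p_1=1·11+1=12,  q_1=1·1+0=1
a_2=2:  p_2=2·12+11=35,  q_2=2·1+1=3
a_3=1:  p_3=1·35+12=47,  q_3=1·3+1=4
(x₁, y₁) = (47, 4);  47² − 138·4² = 1 ✓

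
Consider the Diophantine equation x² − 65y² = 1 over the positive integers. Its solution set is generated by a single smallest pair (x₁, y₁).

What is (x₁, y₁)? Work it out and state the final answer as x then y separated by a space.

129 16

[8; 16] for √65; ℓ=1 ⇒ convergent index 1
a_0=8:  p_0=8·1+0=8,  q_0=8·0+1=1
a_1=16:  p_1=16·8+1=129,  q_1=16·1+0=16
fundamental: x₁=129, y₁=16  (since 16641 − 65·256 = 1)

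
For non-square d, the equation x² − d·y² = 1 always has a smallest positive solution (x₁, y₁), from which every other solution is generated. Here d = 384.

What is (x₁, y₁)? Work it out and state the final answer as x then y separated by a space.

d=384: √d = [19; 1,1,2,9,2,1,1,38] (ℓ=8, even), read p_7/q_7
i=0: a=19 ⇒ p=19, q=1
…
i=5: a=2 ⇒ p=1940, q=99
i=6: a=1 ⇒ p=2861, q=146
i=7: a=1 ⇒ p=4801, q=245
(x₁, y₁) = (4801, 245);  4801² − 384·245² = 1 ✓

4801 245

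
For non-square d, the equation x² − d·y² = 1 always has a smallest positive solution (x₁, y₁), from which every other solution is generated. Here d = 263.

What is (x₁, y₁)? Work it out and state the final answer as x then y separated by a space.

d=263: √d = [16; 4,1,1,1,1,15,1,1,1,1,4,32] (ℓ=12, even), read p_11/q_11
k=0  a_k=16  p_k/q_k = 16/1
k=1  a_k=4  p_k/q_k = 65/4
k=2  a_k=1  p_k/q_k = 81/5
k=3  a_k=1  p_k/q_k = 146/9
k=4  a_k=1  p_k/q_k = 227/14
k=5  a_k=1  p_k/q_k = 373/23
k=6  a_k=15  p_k/q_k = 5822/359
k=7  a_k=1  p_k/q_k = 6195/382
k=8  a_k=1  p_k/q_k = 12017/741
k=9  a_k=1  p_k/q_k = 18212/1123
k=10  a_k=1  p_k/q_k = 30229/1864
k=11  a_k=4  p_k/q_k = 139128/8579
(x₁, y₁) = (139128, 8579);  139128² − 263·8579² = 1 ✓

139128 8579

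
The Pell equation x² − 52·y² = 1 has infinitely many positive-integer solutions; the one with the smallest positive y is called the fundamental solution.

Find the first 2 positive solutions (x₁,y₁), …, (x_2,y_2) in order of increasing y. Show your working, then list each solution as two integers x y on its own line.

d=52: √d = [7; 4,1,2,1,4,14] (ℓ=6, even), read p_5/q_5
i=0: a=7 ⇒ p=7, q=1
…
i=2: a=1 ⇒ p=36, q=5
…
i=4: a=1 ⇒ p=137, q=19
i=5: a=4 ⇒ p=649, q=90
→ (649, 90).  Check: 649²=421201, 52·90²=421200, difference 1.
k=2:  x_2 = 649·649+52·90·90 = 842401,  y_2 = 649·90+90·649 = 116820

649 90
842401 116820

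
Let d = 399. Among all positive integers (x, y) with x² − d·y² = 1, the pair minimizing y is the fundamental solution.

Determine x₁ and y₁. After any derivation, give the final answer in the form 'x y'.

20 1

d=399: √d = [19; 1,38] (ℓ=2, even), read p_1/q_1
step 0: (19, 1)  from 19·(1,0) + (0,1)
step 1: (20, 1)  from 1·(19,1) + (1,0)
(x₁, y₁) = (20, 1);  20² − 399·1² = 1 ✓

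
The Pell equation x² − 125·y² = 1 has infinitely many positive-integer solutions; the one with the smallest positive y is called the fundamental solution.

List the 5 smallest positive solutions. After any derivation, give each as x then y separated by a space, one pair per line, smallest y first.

930249 83204
1730726404001 154800875592
3220013013190122249 288006719437081612
5990827771012465337616001 535835925499096664087184
11145923086309929722690704506249 996921667718930338621440576020

[11; 5,1,1,5,22] for √125; ℓ=5 ⇒ convergent index 9
k=0  a_k=11  p_k/q_k = 11/1
…
k=5  a_k=22  p_k/q_k = 15127/1353
k=6  a_k=5  p_k/q_k = 76317/6826
…
k=8  a_k=1  p_k/q_k = 167761/15005
k=9  a_k=5  p_k/q_k = 930249/83204
fundamental: x₁=930249, y₁=83204  (since 865363202001 − 125·6922905616 = 1)
n=2: (930249,83204)∘(930249,83204) = (930249·930249+125·83204·83204, 930249·83204+83204·930249) = (1730726404001,154800875592)
n=3: (1730726404001,154800875592)∘(930249,83204) = (930249·1730726404001+125·83204·154800875592, 930249·154800875592+83204·1730726404001) = (3220013013190122249,288006719437081612)
n=4: (3220013013190122249,288006719437081612)∘(930249,83204) = (930249·3220013013190122249+125·83204·288006719437081612, 930249·288006719437081612+83204·3220013013190122249) = (5990827771012465337616001,535835925499096664087184)
n=5: (5990827771012465337616001,535835925499096664087184)∘(930249,83204) = (930249·5990827771012465337616001+125·83204·535835925499096664087184, 930249·535835925499096664087184+83204·5990827771012465337616001) = (11145923086309929722690704506249,996921667718930338621440576020)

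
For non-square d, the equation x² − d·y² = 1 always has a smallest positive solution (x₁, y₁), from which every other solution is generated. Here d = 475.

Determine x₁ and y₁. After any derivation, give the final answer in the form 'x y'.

57799 2652

√475 = [21; 1,3,1,6,2,6,1,3,1,42, …], period ℓ=10 (even) → k=9
k=0  a_k=21  p_k/q_k = 21/1
k=1  a_k=1  p_k/q_k = 22/1
k=2  a_k=3  p_k/q_k = 87/4
…
k=4  a_k=6  p_k/q_k = 741/34
k=5  a_k=2  p_k/q_k = 1591/73
…
k=7  a_k=1  p_k/q_k = 11878/545
k=8  a_k=3  p_k/q_k = 45921/2107
k=9  a_k=1  p_k/q_k = 57799/2652
(x₁, y₁) = (57799, 2652);  57799² − 475·2652² = 1 ✓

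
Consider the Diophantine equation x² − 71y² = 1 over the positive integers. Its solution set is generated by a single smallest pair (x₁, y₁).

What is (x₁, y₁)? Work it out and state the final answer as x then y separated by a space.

d=71: √d = [8; 2,2,1,7,1,2,2,16] (ℓ=8, even), read p_7/q_7
step 0: (8, 1)  from 8·(1,0) + (0,1)
…
step 5: (514, 61)  from 1·(455,54) + (59,7)
step 6: (1483, 176)  from 2·(514,61) + (455,54)
step 7: (3480, 413)  from 2·(1483,176) + (514,61)
→ (3480, 413).  Check: 3480²=12110400, 71·413²=12110399, difference 1.

3480 413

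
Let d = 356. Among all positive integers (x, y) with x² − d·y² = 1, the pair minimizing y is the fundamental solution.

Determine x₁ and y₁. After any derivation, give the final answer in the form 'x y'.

d=356: √d = [18; 1,6,1,1,2,…,6,1,36] (ℓ=14, even), read p_13/q_13
a_0=18:  p_0=18·1+0=18,  q_0=18·0+1=1
…
a_2=6:  p_2=6·19+18=132,  q_2=6·1+1=7
a_3=1:  p_3=1·132+19=151,  q_3=1·7+1=8
a_4=1:  p_4=1·151+132=283,  q_4=1·8+7=15
…
a_8=1:  p_8=1·8717+1000=9717,  q_8=1·462+53=515
a_9=2:  p_9=2·9717+8717=28151,  q_9=2·515+462=1492
a_10=1:  p_10=1·28151+9717=37868,  q_10=1·1492+515=2007
a_11=1:  p_11=1·37868+28151=66019,  q_11=1·2007+1492=3499
a_12=6:  p_12=6·66019+37868=433982,  q_12=6·3499+2007=23001
a_13=1:  p_13=1·433982+66019=500001,  q_13=1·23001+3499=26500
→ (500001, 26500).  Check: 500001²=250001000001, 356·26500²=250001000000, difference 1.

500001 26500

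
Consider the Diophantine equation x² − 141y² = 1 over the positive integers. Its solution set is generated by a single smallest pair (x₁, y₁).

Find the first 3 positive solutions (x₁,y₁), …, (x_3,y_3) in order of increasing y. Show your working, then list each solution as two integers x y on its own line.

√141 = [11; 1,6,1,22, …], period ℓ=4 (even) → k=3
k=0  a_k=11  p_k/q_k = 11/1
…
k=2  a_k=6  p_k/q_k = 83/7
k=3  a_k=1  p_k/q_k = 95/8
(x₁, y₁) = (95, 8);  95² − 141·8² = 1 ✓
(x_2, y_2) = (95·95 + 141·8·8, 95·8 + 8·95) = (18049, 1520)
(x_3, y_3) = (95·18049 + 141·8·1520, 95·1520 + 8·18049) = (3429215, 288792)

95 8
18049 1520
3429215 288792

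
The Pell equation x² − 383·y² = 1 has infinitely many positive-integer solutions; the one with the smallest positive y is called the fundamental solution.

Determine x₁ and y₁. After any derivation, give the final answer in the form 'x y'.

√383 = [19; 1,1,3,19,3,1,1,38, …], period ℓ=8 (even) → k=7
k=0  a_k=19  p_k/q_k = 19/1
k=1  a_k=1  p_k/q_k = 20/1
…
k=3  a_k=3  p_k/q_k = 137/7
k=4  a_k=19  p_k/q_k = 2642/135
k=5  a_k=3  p_k/q_k = 8063/412
k=6  a_k=1  p_k/q_k = 10705/547
k=7  a_k=1  p_k/q_k = 18768/959
(x₁, y₁) = (18768, 959);  18768² − 383·959² = 1 ✓

18768 959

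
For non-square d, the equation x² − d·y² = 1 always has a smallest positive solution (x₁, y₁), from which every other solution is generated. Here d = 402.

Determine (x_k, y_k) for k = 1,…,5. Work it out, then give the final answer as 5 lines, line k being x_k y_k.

√402 = [20; 20,40, …], period ℓ=2 (even) → k=1
i=0: a=20 ⇒ p=20, q=1
i=1: a=20 ⇒ p=401, q=20
fundamental: x₁=401, y₁=20  (since 160801 − 402·400 = 1)
(401+20√402)^2 = 321601 + 16040√402
(401+20√402)^3 = 257923601 + 12864060√402
(401+20√402)^4 = 206854406401 + 10316960080√402
(401+20√402)^5 = 165896976010001 + 8274189120100√402

401 20
321601 16040
257923601 12864060
206854406401 10316960080
165896976010001 8274189120100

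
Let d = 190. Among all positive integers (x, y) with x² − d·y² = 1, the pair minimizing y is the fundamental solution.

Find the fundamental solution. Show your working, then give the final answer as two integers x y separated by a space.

√190 = [13; 1,3,1,1,1,…,3,1,26, …], period ℓ=14 (even) → k=13
a_0=13:  p_0=13·1+0=13,  q_0=13·0+1=1
…
a_2=3:  p_2=3·14+13=55,  q_2=3·1+1=4
a_3=1:  p_3=1·55+14=69,  q_3=1·4+1=5
a_4=1:  p_4=1·69+55=124,  q_4=1·5+4=9
a_5=1:  p_5=1·124+69=193,  q_5=1·9+5=14
a_6=2:  p_6=2·193+124=510,  q_6=2·14+9=37
a_7=2:  p_7=2·510+193=1213,  q_7=2·37+14=88
a_8=2:  p_8=2·1213+510=2936,  q_8=2·88+37=213
a_9=1:  p_9=1·2936+1213=4149,  q_9=1·213+88=301
…
a_11=1:  p_11=1·7085+4149=11234,  q_11=1·514+301=815
a_12=3:  p_12=3·11234+7085=40787,  q_12=3·815+514=2959
a_13=1:  p_13=1·40787+11234=52021,  q_13=1·2959+815=3774
→ (52021, 3774).  Check: 52021²=2706184441, 190·3774²=2706184440, difference 1.

52021 3774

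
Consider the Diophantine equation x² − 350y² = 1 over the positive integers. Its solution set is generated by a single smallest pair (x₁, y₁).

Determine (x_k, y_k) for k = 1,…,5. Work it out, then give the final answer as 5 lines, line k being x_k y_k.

449 24
403201 21552
362074049 19353672
325142092801 17379575904
291977237261249 15606839808120

d=350: √d = [18; 1,2,2,2,1,36] (ℓ=6, even), read p_5/q_5
a_0=18:  p_0=18·1+0=18,  q_0=18·0+1=1
a_1=1:  p_1=1·18+1=19,  q_1=1·1+0=1
a_2=2:  p_2=2·19+18=56,  q_2=2·1+1=3
a_3=2:  p_3=2·56+19=131,  q_3=2·3+1=7
a_4=2:  p_4=2·131+56=318,  q_4=2·7+3=17
a_5=1:  p_5=1·318+131=449,  q_5=1·17+7=24
(x₁, y₁) = (449, 24);  449² − 350·24² = 1 ✓
(x_2, y_2) = (449·449 + 350·24·24, 449·24 + 24·449) = (403201, 21552)
(x_3, y_3) = (449·403201 + 350·24·21552, 449·21552 + 24·403201) = (362074049, 19353672)
(x_4, y_4) = (449·362074049 + 350·24·19353672, 449·19353672 + 24·362074049) = (325142092801, 17379575904)
(x_5, y_5) = (449·325142092801 + 350·24·17379575904, 449·17379575904 + 24·325142092801) = (291977237261249, 15606839808120)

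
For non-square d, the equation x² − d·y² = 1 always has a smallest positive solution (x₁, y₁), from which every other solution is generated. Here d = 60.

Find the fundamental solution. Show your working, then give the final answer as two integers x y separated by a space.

√60 → a₀=7, period (1,2,1,14); ℓ=4 even so k=3
a_0=7:  p_0=7·1+0=7,  q_0=7·0+1=1
…
a_2=2:  p_2=2·8+7=23,  q_2=2·1+1=3
a_3=1:  p_3=1·23+8=31,  q_3=1·3+1=4
fundamental: x₁=31, y₁=4  (since 961 − 60·16 = 1)

31 4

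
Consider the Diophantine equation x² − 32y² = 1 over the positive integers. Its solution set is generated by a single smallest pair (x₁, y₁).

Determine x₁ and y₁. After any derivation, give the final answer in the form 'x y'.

17 3

√32 = [5; 1,1,1,10, …], period ℓ=4 (even) → k=3
i=0: a=5 ⇒ p=5, q=1
…
i=2: a=1 ⇒ p=11, q=2
i=3: a=1 ⇒ p=17, q=3
fundamental: x₁=17, y₁=3  (since 289 − 32·9 = 1)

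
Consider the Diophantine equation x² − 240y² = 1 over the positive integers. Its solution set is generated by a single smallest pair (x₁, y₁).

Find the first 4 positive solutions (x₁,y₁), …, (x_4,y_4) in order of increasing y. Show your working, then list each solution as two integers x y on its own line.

√240 = [15; 2,30, …], period ℓ=2 (even) → k=1
a_0=15:  p_0=15·1+0=15,  q_0=15·0+1=1
a_1=2:  p_1=2·15+1=31,  q_1=2·1+0=2
fundamental: x₁=31, y₁=2  (since 961 − 240·4 = 1)
(31+2√240)^2 = 1921 + 124√240
(31+2√240)^3 = 119071 + 7686√240
(31+2√240)^4 = 7380481 + 476408√240

31 2
1921 124
119071 7686
7380481 476408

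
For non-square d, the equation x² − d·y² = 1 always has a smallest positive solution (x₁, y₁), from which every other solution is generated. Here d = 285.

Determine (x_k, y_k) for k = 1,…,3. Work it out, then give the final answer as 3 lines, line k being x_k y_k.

2431 144
11819521 700128
57466508671 3404022192

d=285: √d = [16; 1,7,2,7,1,32] (ℓ=6, even), read p_5/q_5
i=0: a=16 ⇒ p=16, q=1
i=1: a=1 ⇒ p=17, q=1
i=2: a=7 ⇒ p=135, q=8
…
i=4: a=7 ⇒ p=2144, q=127
i=5: a=1 ⇒ p=2431, q=144
fundamental: x₁=2431, y₁=144  (since 5909761 − 285·20736 = 1)
k=2:  x_2 = 2431·2431+285·144·144 = 11819521,  y_2 = 2431·144+144·2431 = 700128
k=3:  x_3 = 2431·11819521+285·144·700128 = 57466508671,  y_3 = 2431·700128+144·11819521 = 3404022192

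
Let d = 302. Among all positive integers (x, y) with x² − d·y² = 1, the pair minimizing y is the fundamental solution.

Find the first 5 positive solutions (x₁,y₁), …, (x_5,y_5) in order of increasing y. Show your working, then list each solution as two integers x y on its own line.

√302 = [17; 2,1,1,1,4,…,1,2,34, …], period ℓ=16 (even) → k=15
step 0: (17, 1)  from 17·(1,0) + (0,1)
step 1: (35, 2)  from 2·(17,1) + (1,0)
step 2: (52, 3)  from 1·(35,2) + (17,1)
…
step 4: (139, 8)  from 1·(87,5) + (52,3)
…
step 6: (1425, 82)  from 2·(643,37) + (139,8)
step 7: (2068, 119)  from 1·(1425,82) + (643,37)
step 8: (34513, 1986)  from 16·(2068,119) + (1425,82)
…
step 10: (107675, 6196)  from 2·(36581,2105) + (34513,1986)
step 11: (467281, 26889)  from 4·(107675,6196) + (36581,2105)
step 12: (574956, 33085)  from 1·(467281,26889) + (107675,6196)
step 13: (1042237, 59974)  from 1·(574956,33085) + (467281,26889)
step 14: (1617193, 93059)  from 1·(1042237,59974) + (574956,33085)
step 15: (4276623, 246092)  from 2·(1617193,93059) + (1042237,59974)
→ (4276623, 246092).  Check: 4276623²=18289504284129, 302·246092²=18289504284128, difference 1.
(4276623+246092√302)^2 = 36579008568257 + 2104885414632√302
(4276623+246092√302)^3 = 312869258720405635599 + 18003602753159249380√302
(4276623+246092√302)^4 = 2676047735673238042056036097 + 153989243234046232237072848√302
(4276623+246092√302)^5 = 22888894590955867721004902116885263 + 1317107878734614996094061229615228√302

4276623 246092
36579008568257 2104885414632
312869258720405635599 18003602753159249380
2676047735673238042056036097 153989243234046232237072848
22888894590955867721004902116885263 1317107878734614996094061229615228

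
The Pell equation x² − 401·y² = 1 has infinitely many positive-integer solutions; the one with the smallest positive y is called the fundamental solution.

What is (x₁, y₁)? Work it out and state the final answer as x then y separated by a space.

801 40

√401 → a₀=20, period (40); ℓ=1 odd so k=1
a_0=20:  p_0=20·1+0=20,  q_0=20·0+1=1
a_1=40:  p_1=40·20+1=801,  q_1=40·1+0=40
(x₁, y₁) = (801, 40);  801² − 401·40² = 1 ✓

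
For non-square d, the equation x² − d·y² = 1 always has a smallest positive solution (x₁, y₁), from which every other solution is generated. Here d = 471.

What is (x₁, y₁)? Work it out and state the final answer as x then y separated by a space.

[21; 1,2,2,1,3,…,2,1,42] for √471; ℓ=14 ⇒ convergent index 13
a_0=21:  p_0=21·1+0=21,  q_0=21·0+1=1
a_1=1:  p_1=1·21+1=22,  q_1=1·1+0=1
…
a_3=2:  p_3=2·65+22=152,  q_3=2·3+1=7
…
a_8=4:  p_8=4·48809+3429=198665,  q_8=4·2249+158=9154
a_9=3:  p_9=3·198665+48809=644804,  q_9=3·9154+2249=29711
…
a_12=2:  p_12=2·2331742+843469=5506953,  q_12=2·107441+38865=253747
a_13=1:  p_13=1·5506953+2331742=7838695,  q_13=1·253747+107441=361188
→ (7838695, 361188).  Check: 7838695²=61445139303025, 471·361188²=61445139303024, difference 1.

7838695 361188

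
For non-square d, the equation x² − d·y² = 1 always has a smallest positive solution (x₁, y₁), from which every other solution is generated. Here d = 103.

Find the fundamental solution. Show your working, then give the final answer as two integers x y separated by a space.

227528 22419

√103 → a₀=10, period (6,1,2,1,1,9,1,1,2,1,6,20); ℓ=12 even so k=11
a_0=10:  p_0=10·1+0=10,  q_0=10·0+1=1
a_1=6:  p_1=6·10+1=61,  q_1=6·1+0=6
a_2=1:  p_2=1·61+10=71,  q_2=1·6+1=7
…
a_4=1:  p_4=1·203+71=274,  q_4=1·20+7=27
a_5=1:  p_5=1·274+203=477,  q_5=1·27+20=47
a_6=9:  p_6=9·477+274=4567,  q_6=9·47+27=450
a_7=1:  p_7=1·4567+477=5044,  q_7=1·450+47=497
a_8=1:  p_8=1·5044+4567=9611,  q_8=1·497+450=947
…
a_10=1:  p_10=1·24266+9611=33877,  q_10=1·2391+947=3338
a_11=6:  p_11=6·33877+24266=227528,  q_11=6·3338+2391=22419
(x₁, y₁) = (227528, 22419);  227528² − 103·22419² = 1 ✓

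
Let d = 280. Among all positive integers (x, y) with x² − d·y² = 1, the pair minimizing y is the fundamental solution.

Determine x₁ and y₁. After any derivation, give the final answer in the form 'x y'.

d=280: √d = [16; 1,2,1,2,1,32] (ℓ=6, even), read p_5/q_5
a_0=16:  p_0=16·1+0=16,  q_0=16·0+1=1
…
a_4=2:  p_4=2·67+50=184,  q_4=2·4+3=11
a_5=1:  p_5=1·184+67=251,  q_5=1·11+4=15
→ (251, 15).  Check: 251²=63001, 280·15²=63000, difference 1.

251 15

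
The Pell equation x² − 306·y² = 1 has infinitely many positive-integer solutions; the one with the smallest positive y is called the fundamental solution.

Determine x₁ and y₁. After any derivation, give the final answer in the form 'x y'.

35 2

d=306: √d = [17; 2,34] (ℓ=2, even), read p_1/q_1
a_0=17:  p_0=17·1+0=17,  q_0=17·0+1=1
a_1=2:  p_1=2·17+1=35,  q_1=2·1+0=2
fundamental: x₁=35, y₁=2  (since 1225 − 306·4 = 1)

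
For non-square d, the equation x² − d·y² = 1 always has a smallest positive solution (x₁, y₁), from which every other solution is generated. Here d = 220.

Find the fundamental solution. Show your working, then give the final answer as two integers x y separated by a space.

89 6

[14; 1,4,1,28] for √220; ℓ=4 ⇒ convergent index 3
i=0: a=14 ⇒ p=14, q=1
…
i=2: a=4 ⇒ p=74, q=5
i=3: a=1 ⇒ p=89, q=6
(x₁, y₁) = (89, 6);  89² − 220·6² = 1 ✓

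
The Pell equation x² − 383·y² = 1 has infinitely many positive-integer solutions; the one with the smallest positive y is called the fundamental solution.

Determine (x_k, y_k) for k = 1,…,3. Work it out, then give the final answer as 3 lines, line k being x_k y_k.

√383 → a₀=19, period (1,1,3,19,3,1,1,38); ℓ=8 even so k=7
i=0: a=19 ⇒ p=19, q=1
…
i=3: a=3 ⇒ p=137, q=7
…
i=6: a=1 ⇒ p=10705, q=547
i=7: a=1 ⇒ p=18768, q=959
(x₁, y₁) = (18768, 959);  18768² − 383·959² = 1 ✓
(18768+959√383)^2 = 704475647 + 35997024√383
(18768+959√383)^3 = 26443197867024 + 1351184291905√383

18768 959
704475647 35997024
26443197867024 1351184291905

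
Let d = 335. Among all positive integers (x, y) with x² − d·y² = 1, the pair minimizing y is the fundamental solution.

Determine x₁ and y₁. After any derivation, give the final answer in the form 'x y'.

604 33

[18; 3,3,3,36] for √335; ℓ=4 ⇒ convergent index 3
a_0=18:  p_0=18·1+0=18,  q_0=18·0+1=1
…
a_2=3:  p_2=3·55+18=183,  q_2=3·3+1=10
a_3=3:  p_3=3·183+55=604,  q_3=3·10+3=33
→ (604, 33).  Check: 604²=364816, 335·33²=364815, difference 1.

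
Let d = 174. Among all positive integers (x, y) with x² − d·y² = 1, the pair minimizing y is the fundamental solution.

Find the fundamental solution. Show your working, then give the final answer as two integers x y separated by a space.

√174 = [13; 5,4,5,26, …], period ℓ=4 (even) → k=3
a_0=13:  p_0=13·1+0=13,  q_0=13·0+1=1
…
a_2=4:  p_2=4·66+13=277,  q_2=4·5+1=21
a_3=5:  p_3=5·277+66=1451,  q_3=5·21+5=110
→ (1451, 110).  Check: 1451²=2105401, 174·110²=2105400, difference 1.

1451 110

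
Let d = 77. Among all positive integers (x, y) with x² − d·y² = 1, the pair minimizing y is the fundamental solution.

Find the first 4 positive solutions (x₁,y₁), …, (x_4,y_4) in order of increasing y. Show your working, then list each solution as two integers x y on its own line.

√77 → a₀=8, period (1,3,2,3,1,16); ℓ=6 even so k=5
k=0  a_k=8  p_k/q_k = 8/1
k=1  a_k=1  p_k/q_k = 9/1
k=2  a_k=3  p_k/q_k = 35/4
k=3  a_k=2  p_k/q_k = 79/9
k=4  a_k=3  p_k/q_k = 272/31
k=5  a_k=1  p_k/q_k = 351/40
(x₁, y₁) = (351, 40);  351² − 77·40² = 1 ✓
(351+40√77)^2 = 246401 + 28080√77
(351+40√77)^3 = 172973151 + 19712120√77
(351+40√77)^4 = 121426905601 + 13837880160√77

351 40
246401 28080
172973151 19712120
121426905601 13837880160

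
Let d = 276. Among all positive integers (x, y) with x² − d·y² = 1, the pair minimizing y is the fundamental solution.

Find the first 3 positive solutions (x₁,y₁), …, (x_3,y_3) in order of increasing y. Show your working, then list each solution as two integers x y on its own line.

7775 468
120901249 7277400
1880014414175 113163569532

√276 = [16; 1,1,1,1,2,2,2,1,1,1,1,32, …], period ℓ=12 (even) → k=11
a_0=16:  p_0=16·1+0=16,  q_0=16·0+1=1
a_1=1:  p_1=1·16+1=17,  q_1=1·1+0=1
…
a_3=1:  p_3=1·33+17=50,  q_3=1·2+1=3
…
a_6=2:  p_6=2·216+83=515,  q_6=2·13+5=31
…
a_9=1:  p_9=1·1761+1246=3007,  q_9=1·106+75=181
a_10=1:  p_10=1·3007+1761=4768,  q_10=1·181+106=287
a_11=1:  p_11=1·4768+3007=7775,  q_11=1·287+181=468
fundamental: x₁=7775, y₁=468  (since 60450625 − 276·219024 = 1)
(7775+468√276)^2 = 120901249 + 7277400√276
(7775+468√276)^3 = 1880014414175 + 113163569532√276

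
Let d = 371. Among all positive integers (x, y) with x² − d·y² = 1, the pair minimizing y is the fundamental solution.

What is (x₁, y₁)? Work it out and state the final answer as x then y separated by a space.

1695 88

d=371: √d = [19; 3,1,4,1,3,38] (ℓ=6, even), read p_5/q_5
k=0  a_k=19  p_k/q_k = 19/1
k=1  a_k=3  p_k/q_k = 58/3
…
k=4  a_k=1  p_k/q_k = 443/23
k=5  a_k=3  p_k/q_k = 1695/88
fundamental: x₁=1695, y₁=88  (since 2873025 − 371·7744 = 1)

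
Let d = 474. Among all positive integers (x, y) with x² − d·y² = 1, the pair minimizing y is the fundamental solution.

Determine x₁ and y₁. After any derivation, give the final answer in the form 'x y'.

193549 8890

√474 = [21; 1,3,2,1,1,…,3,1,42, …], period ℓ=14 (even) → k=13
k=0  a_k=21  p_k/q_k = 21/1
…
k=2  a_k=3  p_k/q_k = 87/4
k=3  a_k=2  p_k/q_k = 196/9
k=4  a_k=1  p_k/q_k = 283/13
…
k=7  a_k=6  p_k/q_k = 5051/232
…
k=9  a_k=1  p_k/q_k = 10864/499
…
k=12  a_k=3  p_k/q_k = 149331/6859
k=13  a_k=1  p_k/q_k = 193549/8890
fundamental: x₁=193549, y₁=8890  (since 37461215401 − 474·79032100 = 1)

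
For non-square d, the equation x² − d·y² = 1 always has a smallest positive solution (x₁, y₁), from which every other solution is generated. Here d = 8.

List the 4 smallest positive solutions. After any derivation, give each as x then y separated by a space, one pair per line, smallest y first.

3 1
17 6
99 35
577 204

√8 = [2; 1,4, …], period ℓ=2 (even) → k=1
k=0  a_k=2  p_k/q_k = 2/1
k=1  a_k=1  p_k/q_k = 3/1
→ (3, 1).  Check: 3²=9, 8·1²=8, difference 1.
(x_2, y_2) = (3·3 + 8·1·1, 3·1 + 1·3) = (17, 6)
(x_3, y_3) = (3·17 + 8·1·6, 3·6 + 1·17) = (99, 35)
(x_4, y_4) = (3·99 + 8·1·35, 3·35 + 1·99) = (577, 204)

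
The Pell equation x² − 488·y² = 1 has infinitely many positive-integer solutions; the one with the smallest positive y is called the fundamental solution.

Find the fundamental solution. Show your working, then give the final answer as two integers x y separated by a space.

243 11

√488 = [22; 11,44, …], period ℓ=2 (even) → k=1
step 0: (22, 1)  from 22·(1,0) + (0,1)
step 1: (243, 11)  from 11·(22,1) + (1,0)
→ (243, 11).  Check: 243²=59049, 488·11²=59048, difference 1.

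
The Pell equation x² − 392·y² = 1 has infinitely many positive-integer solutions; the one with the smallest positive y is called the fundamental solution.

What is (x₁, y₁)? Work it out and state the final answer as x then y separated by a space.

√392 = [19; 1,3,1,38, …], period ℓ=4 (even) → k=3
a_0=19:  p_0=19·1+0=19,  q_0=19·0+1=1
…
a_2=3:  p_2=3·20+19=79,  q_2=3·1+1=4
a_3=1:  p_3=1·79+20=99,  q_3=1·4+1=5
(x₁, y₁) = (99, 5);  99² − 392·5² = 1 ✓

99 5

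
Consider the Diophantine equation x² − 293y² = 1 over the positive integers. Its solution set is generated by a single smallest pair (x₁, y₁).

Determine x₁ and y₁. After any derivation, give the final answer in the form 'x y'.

12320649 719780

√293 = [17; 8,1,1,8,34, …], period ℓ=5 (odd) → k=9
step 0: (17, 1)  from 17·(1,0) + (0,1)
step 1: (137, 8)  from 8·(17,1) + (1,0)
step 2: (154, 9)  from 1·(137,8) + (17,1)
step 3: (291, 17)  from 1·(154,9) + (137,8)
step 4: (2482, 145)  from 8·(291,17) + (154,9)
…
step 6: (679914, 39721)  from 8·(84679,4947) + (2482,145)
…
step 8: (1444507, 84389)  from 1·(764593,44668) + (679914,39721)
step 9: (12320649, 719780)  from 8·(1444507,84389) + (764593,44668)
fundamental: x₁=12320649, y₁=719780  (since 151798391781201 − 293·518083248400 = 1)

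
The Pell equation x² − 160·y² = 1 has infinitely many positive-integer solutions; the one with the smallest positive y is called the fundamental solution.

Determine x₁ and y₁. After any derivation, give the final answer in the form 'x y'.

√160 = [12; 1,1,1,5,1,1,1,24, …], period ℓ=8 (even) → k=7
k=0  a_k=12  p_k/q_k = 12/1
k=1  a_k=1  p_k/q_k = 13/1
k=2  a_k=1  p_k/q_k = 25/2
k=3  a_k=1  p_k/q_k = 38/3
k=4  a_k=5  p_k/q_k = 215/17
k=5  a_k=1  p_k/q_k = 253/20
k=6  a_k=1  p_k/q_k = 468/37
k=7  a_k=1  p_k/q_k = 721/57
→ (721, 57).  Check: 721²=519841, 160·57²=519840, difference 1.

721 57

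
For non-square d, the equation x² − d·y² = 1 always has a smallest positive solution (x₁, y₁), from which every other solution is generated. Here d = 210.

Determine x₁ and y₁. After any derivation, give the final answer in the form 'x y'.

29 2

√210 → a₀=14, period (2,28); ℓ=2 even so k=1
k=0  a_k=14  p_k/q_k = 14/1
k=1  a_k=2  p_k/q_k = 29/2
(x₁, y₁) = (29, 2);  29² − 210·2² = 1 ✓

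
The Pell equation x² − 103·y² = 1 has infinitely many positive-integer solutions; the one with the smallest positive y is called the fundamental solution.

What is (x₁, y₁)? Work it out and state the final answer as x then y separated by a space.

227528 22419

[10; 6,1,2,1,1,9,1,1,2,1,6,20] for √103; ℓ=12 ⇒ convergent index 11
i=0: a=10 ⇒ p=10, q=1
…
i=5: a=1 ⇒ p=477, q=47
i=6: a=9 ⇒ p=4567, q=450
…
i=8: a=1 ⇒ p=9611, q=947
…
i=10: a=1 ⇒ p=33877, q=3338
i=11: a=6 ⇒ p=227528, q=22419
fundamental: x₁=227528, y₁=22419  (since 51768990784 − 103·502611561 = 1)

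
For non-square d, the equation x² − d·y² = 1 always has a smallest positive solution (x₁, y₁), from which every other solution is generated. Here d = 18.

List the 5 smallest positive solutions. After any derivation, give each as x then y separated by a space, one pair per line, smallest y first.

√18 = [4; 4,8, …], period ℓ=2 (even) → k=1
a_0=4:  p_0=4·1+0=4,  q_0=4·0+1=1
a_1=4:  p_1=4·4+1=17,  q_1=4·1+0=4
→ (17, 4).  Check: 17²=289, 18·4²=288, difference 1.
(x_2, y_2) = (17·17 + 18·4·4, 17·4 + 4·17) = (577, 136)
(x_3, y_3) = (17·577 + 18·4·136, 17·136 + 4·577) = (19601, 4620)
(x_4, y_4) = (17·19601 + 18·4·4620, 17·4620 + 4·19601) = (665857, 156944)
(x_5, y_5) = (17·665857 + 18·4·156944, 17·156944 + 4·665857) = (22619537, 5331476)

17 4
577 136
19601 4620
665857 156944
22619537 5331476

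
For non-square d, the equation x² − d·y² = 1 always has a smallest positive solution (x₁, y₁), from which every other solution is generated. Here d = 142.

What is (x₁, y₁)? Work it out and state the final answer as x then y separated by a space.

143 12

√142 = [11; 1,10,1,22, …], period ℓ=4 (even) → k=3
a_0=11:  p_0=11·1+0=11,  q_0=11·0+1=1
a_1=1:  p_1=1·11+1=12,  q_1=1·1+0=1
a_2=10:  p_2=10·12+11=131,  q_2=10·1+1=11
a_3=1:  p_3=1·131+12=143,  q_3=1·11+1=12
(x₁, y₁) = (143, 12);  143² − 142·12² = 1 ✓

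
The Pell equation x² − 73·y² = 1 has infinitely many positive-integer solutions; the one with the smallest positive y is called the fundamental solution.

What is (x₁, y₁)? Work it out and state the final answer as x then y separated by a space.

2281249 267000

√73 → a₀=8, period (1,1,5,5,1,1,16); ℓ=7 odd so k=13
i=0: a=8 ⇒ p=8, q=1
i=1: a=1 ⇒ p=9, q=1
i=2: a=1 ⇒ p=17, q=2
i=3: a=5 ⇒ p=94, q=11
i=4: a=5 ⇒ p=487, q=57
…
i=6: a=1 ⇒ p=1068, q=125
…
i=11: a=5 ⇒ p=1040241, q=121751
i=12: a=1 ⇒ p=1241008, q=145249
i=13: a=1 ⇒ p=2281249, q=267000
→ (2281249, 267000).  Check: 2281249²=5204097000001, 73·267000²=5204097000000, difference 1.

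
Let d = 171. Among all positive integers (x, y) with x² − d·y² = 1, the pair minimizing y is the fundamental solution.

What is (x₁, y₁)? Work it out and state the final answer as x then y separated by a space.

170 13

√171 = [13; 13,26, …], period ℓ=2 (even) → k=1
i=0: a=13 ⇒ p=13, q=1
i=1: a=13 ⇒ p=170, q=13
fundamental: x₁=170, y₁=13  (since 28900 − 171·169 = 1)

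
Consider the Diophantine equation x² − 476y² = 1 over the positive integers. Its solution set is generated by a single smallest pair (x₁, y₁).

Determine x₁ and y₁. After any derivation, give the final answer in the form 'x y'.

28799 1320

d=476: √d = [21; 1,4,2,10,2,4,1,42] (ℓ=8, even), read p_7/q_7
a_0=21:  p_0=21·1+0=21,  q_0=21·0+1=1
a_1=1:  p_1=1·21+1=22,  q_1=1·1+0=1
…
a_3=2:  p_3=2·109+22=240,  q_3=2·5+1=11
a_4=10:  p_4=10·240+109=2509,  q_4=10·11+5=115
a_5=2:  p_5=2·2509+240=5258,  q_5=2·115+11=241
a_6=4:  p_6=4·5258+2509=23541,  q_6=4·241+115=1079
a_7=1:  p_7=1·23541+5258=28799,  q_7=1·1079+241=1320
fundamental: x₁=28799, y₁=1320  (since 829382401 − 476·1742400 = 1)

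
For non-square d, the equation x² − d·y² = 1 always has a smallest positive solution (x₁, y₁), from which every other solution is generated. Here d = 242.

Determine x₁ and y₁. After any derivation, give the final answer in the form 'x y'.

√242 → a₀=15, period (1,1,3,1,14,1,3,1,1,30); ℓ=10 even so k=9
step 0: (15, 1)  from 15·(1,0) + (0,1)
step 1: (16, 1)  from 1·(15,1) + (1,0)
step 2: (31, 2)  from 1·(16,1) + (15,1)
…
step 6: (2209, 142)  from 1·(2069,133) + (140,9)
step 7: (8696, 559)  from 3·(2209,142) + (2069,133)
step 8: (10905, 701)  from 1·(8696,559) + (2209,142)
step 9: (19601, 1260)  from 1·(10905,701) + (8696,559)
→ (19601, 1260).  Check: 19601²=384199201, 242·1260²=384199200, difference 1.

19601 1260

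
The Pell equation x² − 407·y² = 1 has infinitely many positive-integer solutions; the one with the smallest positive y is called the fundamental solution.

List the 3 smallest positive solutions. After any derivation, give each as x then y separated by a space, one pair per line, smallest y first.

√407 → a₀=20, period (5,1,2,1,5,40); ℓ=6 even so k=5
i=0: a=20 ⇒ p=20, q=1
i=1: a=5 ⇒ p=101, q=5
…
i=4: a=1 ⇒ p=464, q=23
i=5: a=5 ⇒ p=2663, q=132
→ (2663, 132).  Check: 2663²=7091569, 407·132²=7091568, difference 1.
n=2: (2663,132)∘(2663,132) = (2663·2663+407·132·132, 2663·132+132·2663) = (14183137,703032)
n=3: (14183137,703032)∘(2663,132) = (2663·14183137+407·132·703032, 2663·703032+132·14183137) = (75539384999,3744348300)

2663 132
14183137 703032
75539384999 3744348300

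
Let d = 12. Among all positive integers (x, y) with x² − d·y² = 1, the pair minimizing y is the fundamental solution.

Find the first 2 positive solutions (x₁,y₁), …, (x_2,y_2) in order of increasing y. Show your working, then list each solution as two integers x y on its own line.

7 2
97 28

√12 → a₀=3, period (2,6); ℓ=2 even so k=1
i=0: a=3 ⇒ p=3, q=1
i=1: a=2 ⇒ p=7, q=2
(x₁, y₁) = (7, 2);  7² − 12·2² = 1 ✓
(7+2√12)^2 = 97 + 28√12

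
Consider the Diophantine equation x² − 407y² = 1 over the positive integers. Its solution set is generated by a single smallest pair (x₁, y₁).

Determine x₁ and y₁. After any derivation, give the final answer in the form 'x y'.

√407 → a₀=20, period (5,1,2,1,5,40); ℓ=6 even so k=5
a_0=20:  p_0=20·1+0=20,  q_0=20·0+1=1
a_1=5:  p_1=5·20+1=101,  q_1=5·1+0=5
…
a_3=2:  p_3=2·121+101=343,  q_3=2·6+5=17
a_4=1:  p_4=1·343+121=464,  q_4=1·17+6=23
a_5=5:  p_5=5·464+343=2663,  q_5=5·23+17=132
fundamental: x₁=2663, y₁=132  (since 7091569 − 407·17424 = 1)

2663 132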